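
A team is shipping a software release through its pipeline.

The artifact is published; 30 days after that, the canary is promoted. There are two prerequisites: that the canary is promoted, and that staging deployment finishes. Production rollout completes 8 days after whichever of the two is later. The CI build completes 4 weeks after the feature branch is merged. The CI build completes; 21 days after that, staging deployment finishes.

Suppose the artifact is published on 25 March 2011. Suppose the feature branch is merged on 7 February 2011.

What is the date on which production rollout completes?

The artifact is published: Mar 25, 2011.
The canary is promoted: Mar 25, 2011 + 30 days = Apr 24, 2011.
The feature branch is merged: Feb 7, 2011.
The CI build completes: Feb 7, 2011 + 4 weeks = Mar 7, 2011.
Staging deployment finishes: Mar 7, 2011 + 21 days = Mar 28, 2011.
Both prerequisites met — the canary is promoted (Apr 24, 2011), staging deployment finishes (Mar 28, 2011); the later is Apr 24, 2011.
Production rollout completes: Apr 24, 2011 + 8 days = May 2, 2011.

2 May 2011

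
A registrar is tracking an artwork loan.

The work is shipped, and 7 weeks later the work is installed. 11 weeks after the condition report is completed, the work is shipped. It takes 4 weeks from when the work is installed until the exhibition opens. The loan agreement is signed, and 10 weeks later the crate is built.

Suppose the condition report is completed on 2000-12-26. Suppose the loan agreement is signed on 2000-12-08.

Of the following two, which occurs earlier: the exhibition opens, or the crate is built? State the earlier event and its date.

The crate is built — 2001-02-16

The condition report is completed: Dec 26, 2000.
The work is shipped: Dec 26, 2000 + 11 weeks = Mar 13, 2001.
The work is installed: Mar 13, 2001 + 7 weeks = May 1, 2001.
The exhibition opens: May 1, 2001 + 4 weeks = May 29, 2001.
The loan agreement is signed: Dec 8, 2000.
The crate is built: Dec 8, 2000 + 10 weeks = Feb 16, 2001.
Comparing: the exhibition opens on May 29, 2001 vs the crate is built on Feb 16, 2001. Earlier: the crate is built.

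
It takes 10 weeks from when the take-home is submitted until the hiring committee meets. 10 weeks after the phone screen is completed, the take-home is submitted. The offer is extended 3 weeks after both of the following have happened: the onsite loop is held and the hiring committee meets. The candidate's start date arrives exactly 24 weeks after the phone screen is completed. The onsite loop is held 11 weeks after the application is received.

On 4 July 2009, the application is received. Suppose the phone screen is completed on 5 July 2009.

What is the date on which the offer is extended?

The application is received: Jul 4, 2009.
The onsite loop is held: Jul 4, 2009 + 11 weeks = Sep 19, 2009.
The phone screen is completed: Jul 5, 2009.
The take-home is submitted: Jul 5, 2009 + 10 weeks = Sep 13, 2009.
The hiring committee meets: Sep 13, 2009 + 10 weeks = Nov 22, 2009.
Both prerequisites met — the onsite loop is held (Sep 19, 2009), the hiring committee meets (Nov 22, 2009); the later is Nov 22, 2009.
The offer is extended: Nov 22, 2009 + 3 weeks = Dec 13, 2009.

13 December 2009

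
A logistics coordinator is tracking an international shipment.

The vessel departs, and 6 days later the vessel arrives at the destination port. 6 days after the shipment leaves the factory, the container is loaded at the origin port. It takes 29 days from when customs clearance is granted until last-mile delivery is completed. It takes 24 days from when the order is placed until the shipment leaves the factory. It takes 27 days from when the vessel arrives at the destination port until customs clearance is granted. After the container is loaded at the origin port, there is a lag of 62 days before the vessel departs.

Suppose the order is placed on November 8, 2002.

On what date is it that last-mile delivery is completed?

The order is placed: Nov 8, 2002.
The shipment leaves the factory: Nov 8, 2002 + 24 days = Dec 2, 2002.
The container is loaded at the origin port: Dec 2, 2002 + 6 days = Dec 8, 2002.
The vessel departs: Dec 8, 2002 + 62 days = Feb 8, 2003.
The vessel arrives at the destination port: Feb 8, 2003 + 6 days = Feb 14, 2003.
Customs clearance is granted: Feb 14, 2003 + 27 days = Mar 13, 2003.
Last-mile delivery is completed: Mar 13, 2003 + 29 days = Apr 11, 2003.

April 11, 2003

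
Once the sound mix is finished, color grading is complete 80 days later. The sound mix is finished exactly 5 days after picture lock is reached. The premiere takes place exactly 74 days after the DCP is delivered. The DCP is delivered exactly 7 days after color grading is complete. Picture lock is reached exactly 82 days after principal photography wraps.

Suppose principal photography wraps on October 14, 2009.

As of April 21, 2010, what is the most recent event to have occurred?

The DCP is delivered

Principal photography wraps: Oct 14, 2009.
Picture lock is reached: Oct 14, 2009 + 82 days = Jan 4, 2010.
The sound mix is finished: Jan 4, 2010 + 5 days = Jan 9, 2010.
Color grading is complete: Jan 9, 2010 + 80 days = Mar 30, 2010.
The DCP is delivered: Mar 30, 2010 + 7 days = Apr 6, 2010.
The premiere takes place: Apr 6, 2010 + 74 days = Jun 19, 2010.
Apr 21, 2010 falls between when the DCP is delivered (Apr 6, 2010) and when the premiere takes place (Jun 19, 2010).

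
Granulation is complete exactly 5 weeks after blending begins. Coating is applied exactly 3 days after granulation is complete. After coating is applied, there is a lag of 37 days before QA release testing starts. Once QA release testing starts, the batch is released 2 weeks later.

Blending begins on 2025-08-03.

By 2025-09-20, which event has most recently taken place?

Blending begins: Aug 3, 2025.
Granulation is complete: Aug 3, 2025 + 5 weeks = Sep 7, 2025.
Coating is applied: Sep 7, 2025 + 3 days = Sep 10, 2025.
QA release testing starts: Sep 10, 2025 + 37 days = Oct 17, 2025.
The batch is released: Oct 17, 2025 + 2 weeks = Oct 31, 2025.
Sep 20, 2025 falls between when coating is applied (Sep 10, 2025) and when QA release testing starts (Oct 17, 2025).

Coating is applied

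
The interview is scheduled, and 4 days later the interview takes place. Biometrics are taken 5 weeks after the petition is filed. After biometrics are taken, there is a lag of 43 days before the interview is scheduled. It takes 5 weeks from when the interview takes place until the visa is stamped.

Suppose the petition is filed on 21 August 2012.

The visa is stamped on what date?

The petition is filed: Aug 21, 2012.
Biometrics are taken: Aug 21, 2012 + 5 weeks = Sep 25, 2012.
The interview is scheduled: Sep 25, 2012 + 43 days = Nov 7, 2012.
The interview takes place: Nov 7, 2012 + 4 days = Nov 11, 2012.
The visa is stamped: Nov 11, 2012 + 5 weeks = Dec 16, 2012.

16 December 2012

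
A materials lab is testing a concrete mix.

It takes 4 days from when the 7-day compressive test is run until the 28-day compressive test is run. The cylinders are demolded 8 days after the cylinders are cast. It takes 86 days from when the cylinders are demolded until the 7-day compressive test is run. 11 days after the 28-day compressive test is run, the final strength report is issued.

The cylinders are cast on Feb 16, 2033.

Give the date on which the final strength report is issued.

The cylinders are cast: Feb 16, 2033.
The cylinders are demolded: Feb 16, 2033 + 8 days = Feb 24, 2033.
The 7-day compressive test is run: Feb 24, 2033 + 86 days = May 21, 2033.
The 28-day compressive test is run: May 21, 2033 + 4 days = May 25, 2033.
The final strength report is issued: May 25, 2033 + 11 days = Jun 5, 2033.

Jun 5, 2033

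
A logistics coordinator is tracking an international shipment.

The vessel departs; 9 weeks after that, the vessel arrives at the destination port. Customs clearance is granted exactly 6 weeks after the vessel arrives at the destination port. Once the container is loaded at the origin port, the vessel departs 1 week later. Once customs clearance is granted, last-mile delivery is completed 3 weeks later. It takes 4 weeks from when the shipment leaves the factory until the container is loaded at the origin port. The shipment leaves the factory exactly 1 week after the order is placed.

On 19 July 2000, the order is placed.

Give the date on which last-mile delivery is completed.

3 January 2001

The order is placed: Jul 19, 2000.
The shipment leaves the factory: Jul 19, 2000 + 1 week = Jul 26, 2000.
The container is loaded at the origin port: Jul 26, 2000 + 4 weeks = Aug 23, 2000.
The vessel departs: Aug 23, 2000 + 1 week = Aug 30, 2000.
The vessel arrives at the destination port: Aug 30, 2000 + 9 weeks = Nov 1, 2000.
Customs clearance is granted: Nov 1, 2000 + 6 weeks = Dec 13, 2000.
Last-mile delivery is completed: Dec 13, 2000 + 3 weeks = Jan 3, 2001.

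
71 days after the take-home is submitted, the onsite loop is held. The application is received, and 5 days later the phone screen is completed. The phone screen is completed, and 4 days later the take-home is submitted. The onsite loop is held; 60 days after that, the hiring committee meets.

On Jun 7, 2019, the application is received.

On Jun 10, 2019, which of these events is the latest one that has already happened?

The application is received

The application is received: Jun 7, 2019.
The phone screen is completed: Jun 7, 2019 + 5 days = Jun 12, 2019.
The take-home is submitted: Jun 12, 2019 + 4 days = Jun 16, 2019.
The onsite loop is held: Jun 16, 2019 + 71 days = Aug 26, 2019.
The hiring committee meets: Aug 26, 2019 + 60 days = Oct 25, 2019.
Jun 10, 2019 falls between when the application is received (Jun 7, 2019) and when the phone screen is completed (Jun 12, 2019).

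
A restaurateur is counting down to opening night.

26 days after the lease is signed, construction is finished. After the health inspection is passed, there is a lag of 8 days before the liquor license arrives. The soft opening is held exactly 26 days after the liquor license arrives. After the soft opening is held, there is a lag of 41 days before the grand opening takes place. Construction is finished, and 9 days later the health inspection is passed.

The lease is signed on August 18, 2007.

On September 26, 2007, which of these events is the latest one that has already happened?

The lease is signed: Aug 18, 2007.
Construction is finished: Aug 18, 2007 + 26 days = Sep 13, 2007.
The health inspection is passed: Sep 13, 2007 + 9 days = Sep 22, 2007.
The liquor license arrives: Sep 22, 2007 + 8 days = Sep 30, 2007.
The soft opening is held: Sep 30, 2007 + 26 days = Oct 26, 2007.
The grand opening takes place: Oct 26, 2007 + 41 days = Dec 6, 2007.
Sep 26, 2007 falls between when the health inspection is passed (Sep 22, 2007) and when the liquor license arrives (Sep 30, 2007).

The health inspection is passed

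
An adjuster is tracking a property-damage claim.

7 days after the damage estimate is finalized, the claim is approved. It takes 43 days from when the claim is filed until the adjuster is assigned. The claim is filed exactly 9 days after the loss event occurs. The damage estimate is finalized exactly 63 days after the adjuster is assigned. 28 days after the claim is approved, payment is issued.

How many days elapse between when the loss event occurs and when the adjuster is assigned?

Causal path: the loss event occurs → the claim is filed → the adjuster is assigned.
Total delay along the path: 9 + 43 = 52 days.

52 days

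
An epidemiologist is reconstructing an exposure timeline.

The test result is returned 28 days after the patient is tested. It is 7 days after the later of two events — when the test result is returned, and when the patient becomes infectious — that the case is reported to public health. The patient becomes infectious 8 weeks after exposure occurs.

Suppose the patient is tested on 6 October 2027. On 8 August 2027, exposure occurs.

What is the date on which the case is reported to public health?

10 November 2027

The patient is tested: Oct 6, 2027.
The test result is returned: Oct 6, 2027 + 28 days = Nov 3, 2027.
Exposure occurs: Aug 8, 2027.
The patient becomes infectious: Aug 8, 2027 + 8 weeks = Oct 3, 2027.
Both prerequisites met — the test result is returned (Nov 3, 2027), the patient becomes infectious (Oct 3, 2027); the later is Nov 3, 2027.
The case is reported to public health: Nov 3, 2027 + 7 days = Nov 10, 2027.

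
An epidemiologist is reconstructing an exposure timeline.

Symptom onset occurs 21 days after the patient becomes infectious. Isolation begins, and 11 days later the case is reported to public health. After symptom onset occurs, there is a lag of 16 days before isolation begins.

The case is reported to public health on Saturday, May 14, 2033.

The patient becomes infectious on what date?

The case is reported to public health: May 14, 2033.
Isolation begins: May 14, 2033 − 11 days = May 3, 2033.
Symptom onset occurs: May 3, 2033 − 16 days = Apr 17, 2033.
The patient becomes infectious: Apr 17, 2033 − 21 days = Mar 27, 2033.

Sunday, March 27, 2033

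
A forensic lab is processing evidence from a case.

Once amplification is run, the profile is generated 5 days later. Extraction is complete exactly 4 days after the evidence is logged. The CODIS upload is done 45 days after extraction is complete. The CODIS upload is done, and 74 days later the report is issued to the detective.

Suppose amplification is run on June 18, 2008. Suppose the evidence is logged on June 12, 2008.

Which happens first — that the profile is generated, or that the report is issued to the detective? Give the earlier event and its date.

Amplification is run: Jun 18, 2008.
The profile is generated: Jun 18, 2008 + 5 days = Jun 23, 2008.
The evidence is logged: Jun 12, 2008.
Extraction is complete: Jun 12, 2008 + 4 days = Jun 16, 2008.
The CODIS upload is done: Jun 16, 2008 + 45 days = Jul 31, 2008.
The report is issued to the detective: Jul 31, 2008 + 74 days = Oct 13, 2008.
Comparing: the profile is generated on Jun 23, 2008 vs the report is issued to the detective on Oct 13, 2008. Earlier: the profile is generated.

The profile is generated — June 23, 2008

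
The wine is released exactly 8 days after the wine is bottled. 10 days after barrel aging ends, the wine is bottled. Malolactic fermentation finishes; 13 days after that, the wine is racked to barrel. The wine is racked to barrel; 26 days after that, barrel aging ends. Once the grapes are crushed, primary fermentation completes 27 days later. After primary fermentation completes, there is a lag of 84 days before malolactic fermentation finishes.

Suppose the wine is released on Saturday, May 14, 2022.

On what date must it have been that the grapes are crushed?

The wine is released: May 14, 2022.
The wine is bottled: May 14, 2022 − 8 days = May 6, 2022.
Barrel aging ends: May 6, 2022 − 10 days = Apr 26, 2022.
The wine is racked to barrel: Apr 26, 2022 − 26 days = Mar 31, 2022.
Malolactic fermentation finishes: Mar 31, 2022 − 13 days = Mar 18, 2022.
Primary fermentation completes: Mar 18, 2022 − 84 days = Dec 24, 2021.
The grapes are crushed: Dec 24, 2021 − 27 days = Nov 27, 2021.

Saturday, November 27, 2021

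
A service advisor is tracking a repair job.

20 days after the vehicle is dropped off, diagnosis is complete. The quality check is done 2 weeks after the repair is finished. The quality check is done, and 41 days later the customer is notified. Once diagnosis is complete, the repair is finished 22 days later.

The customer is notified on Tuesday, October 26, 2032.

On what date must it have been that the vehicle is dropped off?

Wednesday, July 21, 2032

The customer is notified: Oct 26, 2032.
The quality check is done: Oct 26, 2032 − 41 days = Sep 15, 2032.
The repair is finished: Sep 15, 2032 − 2 weeks = Sep 1, 2032.
Diagnosis is complete: Sep 1, 2032 − 22 days = Aug 10, 2032.
The vehicle is dropped off: Aug 10, 2032 − 20 days = Jul 21, 2032.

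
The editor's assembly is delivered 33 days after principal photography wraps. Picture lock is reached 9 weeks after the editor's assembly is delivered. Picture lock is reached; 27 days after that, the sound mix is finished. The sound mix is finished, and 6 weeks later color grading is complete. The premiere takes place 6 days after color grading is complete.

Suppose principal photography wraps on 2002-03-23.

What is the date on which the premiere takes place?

Principal photography wraps: Mar 23, 2002.
The editor's assembly is delivered: Mar 23, 2002 + 33 days = Apr 25, 2002.
Picture lock is reached: Apr 25, 2002 + 9 weeks = Jun 27, 2002.
The sound mix is finished: Jun 27, 2002 + 27 days = Jul 24, 2002.
Color grading is complete: Jul 24, 2002 + 6 weeks = Sep 4, 2002.
The premiere takes place: Sep 4, 2002 + 6 days = Sep 10, 2002.

2002-09-10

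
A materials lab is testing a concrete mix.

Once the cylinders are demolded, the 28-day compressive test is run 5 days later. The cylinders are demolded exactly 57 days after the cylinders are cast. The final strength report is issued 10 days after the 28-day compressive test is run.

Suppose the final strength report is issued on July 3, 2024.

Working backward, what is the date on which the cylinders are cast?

The final strength report is issued: Jul 3, 2024.
The 28-day compressive test is run: Jul 3, 2024 − 10 days = Jun 23, 2024.
The cylinders are demolded: Jun 23, 2024 − 5 days = Jun 18, 2024.
The cylinders are cast: Jun 18, 2024 − 57 days = Apr 22, 2024.

April 22, 2024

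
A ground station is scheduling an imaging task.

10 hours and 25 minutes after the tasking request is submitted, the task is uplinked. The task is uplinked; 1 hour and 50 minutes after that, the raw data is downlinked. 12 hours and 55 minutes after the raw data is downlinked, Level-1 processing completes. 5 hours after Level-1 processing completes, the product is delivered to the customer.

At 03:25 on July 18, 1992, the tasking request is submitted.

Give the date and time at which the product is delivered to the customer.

The tasking request is submitted: 03:25 Jul 18, 1992.
The task is uplinked: 03:25 Jul 18, 1992 + 10h25m = 13:50 Jul 18, 1992.
The raw data is downlinked: 13:50 Jul 18, 1992 + 1h50m = 15:40 Jul 18, 1992.
Level-1 processing completes: 15:40 Jul 18, 1992 + 12h55m = 04:35 Jul 19, 1992.
The product is delivered to the customer: 04:35 Jul 19, 1992 + 5h = 09:35 Jul 19, 1992.

09:35 on July 19, 1992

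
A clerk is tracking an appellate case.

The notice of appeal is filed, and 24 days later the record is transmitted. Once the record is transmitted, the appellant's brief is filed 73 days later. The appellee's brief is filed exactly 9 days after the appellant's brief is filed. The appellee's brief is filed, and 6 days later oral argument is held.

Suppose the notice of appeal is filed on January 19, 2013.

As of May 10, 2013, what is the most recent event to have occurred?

The appellee's brief is filed

The notice of appeal is filed: Jan 19, 2013.
The record is transmitted: Jan 19, 2013 + 24 days = Feb 12, 2013.
The appellant's brief is filed: Feb 12, 2013 + 73 days = Apr 26, 2013.
The appellee's brief is filed: Apr 26, 2013 + 9 days = May 5, 2013.
Oral argument is held: May 5, 2013 + 6 days = May 11, 2013.
May 10, 2013 falls between when the appellee's brief is filed (May 5, 2013) and when oral argument is held (May 11, 2013).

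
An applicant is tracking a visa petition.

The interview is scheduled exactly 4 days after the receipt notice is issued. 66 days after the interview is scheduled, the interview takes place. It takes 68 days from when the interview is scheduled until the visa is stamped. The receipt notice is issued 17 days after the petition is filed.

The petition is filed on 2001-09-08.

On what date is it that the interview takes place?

The petition is filed: Sep 8, 2001.
The receipt notice is issued: Sep 8, 2001 + 17 days = Sep 25, 2001.
The interview is scheduled: Sep 25, 2001 + 4 days = Sep 29, 2001.
The interview takes place: Sep 29, 2001 + 66 days = Dec 4, 2001.

2001-12-04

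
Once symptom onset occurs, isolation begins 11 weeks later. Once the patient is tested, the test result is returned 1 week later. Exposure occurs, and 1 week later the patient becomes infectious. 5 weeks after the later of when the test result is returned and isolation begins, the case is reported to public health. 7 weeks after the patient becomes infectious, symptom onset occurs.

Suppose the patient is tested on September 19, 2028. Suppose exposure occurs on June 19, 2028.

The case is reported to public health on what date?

December 4, 2028

The patient is tested: Sep 19, 2028.
The test result is returned: Sep 19, 2028 + 1 week = Sep 26, 2028.
Exposure occurs: Jun 19, 2028.
The patient becomes infectious: Jun 19, 2028 + 1 week = Jun 26, 2028.
Symptom onset occurs: Jun 26, 2028 + 7 weeks = Aug 14, 2028.
Isolation begins: Aug 14, 2028 + 11 weeks = Oct 30, 2028.
Both prerequisites met — the test result is returned (Sep 26, 2028), isolation begins (Oct 30, 2028); the later is Oct 30, 2028.
The case is reported to public health: Oct 30, 2028 + 5 weeks = Dec 4, 2028.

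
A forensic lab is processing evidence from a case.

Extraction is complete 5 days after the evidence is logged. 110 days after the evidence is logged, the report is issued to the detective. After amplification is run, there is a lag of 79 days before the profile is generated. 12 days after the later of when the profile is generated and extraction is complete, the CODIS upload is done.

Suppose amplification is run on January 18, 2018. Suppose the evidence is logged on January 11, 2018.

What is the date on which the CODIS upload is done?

April 19, 2018

Amplification is run: Jan 18, 2018.
The profile is generated: Jan 18, 2018 + 79 days = Apr 7, 2018.
The evidence is logged: Jan 11, 2018.
Extraction is complete: Jan 11, 2018 + 5 days = Jan 16, 2018.
Both prerequisites met — the profile is generated (Apr 7, 2018), extraction is complete (Jan 16, 2018); the later is Apr 7, 2018.
The CODIS upload is done: Apr 7, 2018 + 12 days = Apr 19, 2018.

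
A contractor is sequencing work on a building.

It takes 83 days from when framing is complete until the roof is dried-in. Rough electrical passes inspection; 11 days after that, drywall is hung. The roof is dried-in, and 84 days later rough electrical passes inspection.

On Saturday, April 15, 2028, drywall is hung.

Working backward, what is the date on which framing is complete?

Drywall is hung: Apr 15, 2028.
Rough electrical passes inspection: Apr 15, 2028 − 11 days = Apr 4, 2028.
The roof is dried-in: Apr 4, 2028 − 84 days = Jan 11, 2028.
Framing is complete: Jan 11, 2028 − 83 days = Oct 20, 2027.

Wednesday, October 20, 2027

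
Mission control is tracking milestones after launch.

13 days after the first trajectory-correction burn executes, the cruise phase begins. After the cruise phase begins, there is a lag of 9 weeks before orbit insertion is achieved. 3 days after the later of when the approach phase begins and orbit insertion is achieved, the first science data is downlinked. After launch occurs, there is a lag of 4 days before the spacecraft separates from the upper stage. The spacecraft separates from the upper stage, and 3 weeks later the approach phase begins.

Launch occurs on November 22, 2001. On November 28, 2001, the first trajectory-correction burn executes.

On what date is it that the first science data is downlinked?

Launch occurs: Nov 22, 2001.
The spacecraft separates from the upper stage: Nov 22, 2001 + 4 days = Nov 26, 2001.
The approach phase begins: Nov 26, 2001 + 3 weeks = Dec 17, 2001.
The first trajectory-correction burn executes: Nov 28, 2001.
The cruise phase begins: Nov 28, 2001 + 13 days = Dec 11, 2001.
Orbit insertion is achieved: Dec 11, 2001 + 9 weeks = Feb 12, 2002.
Both prerequisites met — the approach phase begins (Dec 17, 2001), orbit insertion is achieved (Feb 12, 2002); the later is Feb 12, 2002.
The first science data is downlinked: Feb 12, 2002 + 3 days = Feb 15, 2002.

February 15, 2002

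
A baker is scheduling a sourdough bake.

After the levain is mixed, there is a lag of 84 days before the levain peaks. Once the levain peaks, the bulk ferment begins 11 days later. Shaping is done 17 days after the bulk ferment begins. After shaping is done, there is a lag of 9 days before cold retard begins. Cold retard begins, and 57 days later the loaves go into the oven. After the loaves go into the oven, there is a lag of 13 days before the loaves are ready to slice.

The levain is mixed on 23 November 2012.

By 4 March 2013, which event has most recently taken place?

The bulk ferment begins

The levain is mixed: Nov 23, 2012.
The levain peaks: Nov 23, 2012 + 84 days = Feb 15, 2013.
The bulk ferment begins: Feb 15, 2013 + 11 days = Feb 26, 2013.
Shaping is done: Feb 26, 2013 + 17 days = Mar 15, 2013.
Cold retard begins: Mar 15, 2013 + 9 days = Mar 24, 2013.
The loaves go into the oven: Mar 24, 2013 + 57 days = May 20, 2013.
The loaves are ready to slice: May 20, 2013 + 13 days = Jun 2, 2013.
Mar 4, 2013 falls between when the bulk ferment begins (Feb 26, 2013) and when shaping is done (Mar 15, 2013).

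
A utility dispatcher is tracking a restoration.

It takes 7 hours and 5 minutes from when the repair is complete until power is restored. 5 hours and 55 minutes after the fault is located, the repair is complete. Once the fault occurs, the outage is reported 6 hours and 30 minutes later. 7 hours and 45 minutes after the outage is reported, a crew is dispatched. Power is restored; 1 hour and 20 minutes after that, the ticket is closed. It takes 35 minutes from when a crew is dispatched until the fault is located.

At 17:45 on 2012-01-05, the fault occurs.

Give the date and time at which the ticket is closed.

The fault occurs: 17:45 Jan 5, 2012.
The outage is reported: 17:45 Jan 5, 2012 + 6h30m = 00:15 Jan 6, 2012.
A crew is dispatched: 00:15 Jan 6, 2012 + 7h45m = 08:00 Jan 6, 2012.
The fault is located: 08:00 Jan 6, 2012 + 35m = 08:35 Jan 6, 2012.
The repair is complete: 08:35 Jan 6, 2012 + 5h55m = 14:30 Jan 6, 2012.
Power is restored: 14:30 Jan 6, 2012 + 7h05m = 21:35 Jan 6, 2012.
The ticket is closed: 21:35 Jan 6, 2012 + 1h20m = 22:55 Jan 6, 2012.

22:55 on 2012-01-06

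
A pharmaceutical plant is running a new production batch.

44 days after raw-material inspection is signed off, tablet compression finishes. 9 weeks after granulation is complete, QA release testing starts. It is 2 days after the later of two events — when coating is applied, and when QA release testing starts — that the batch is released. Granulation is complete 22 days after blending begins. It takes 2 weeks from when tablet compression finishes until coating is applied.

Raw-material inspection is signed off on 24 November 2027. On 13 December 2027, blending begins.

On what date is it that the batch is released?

Raw-material inspection is signed off: Nov 24, 2027.
Tablet compression finishes: Nov 24, 2027 + 44 days = Jan 7, 2028.
Coating is applied: Jan 7, 2028 + 2 weeks = Jan 21, 2028.
Blending begins: Dec 13, 2027.
Granulation is complete: Dec 13, 2027 + 22 days = Jan 4, 2028.
QA release testing starts: Jan 4, 2028 + 9 weeks = Mar 7, 2028.
Both prerequisites met — coating is applied (Jan 21, 2028), QA release testing starts (Mar 7, 2028); the later is Mar 7, 2028.
The batch is released: Mar 7, 2028 + 2 days = Mar 9, 2028.

9 March 2028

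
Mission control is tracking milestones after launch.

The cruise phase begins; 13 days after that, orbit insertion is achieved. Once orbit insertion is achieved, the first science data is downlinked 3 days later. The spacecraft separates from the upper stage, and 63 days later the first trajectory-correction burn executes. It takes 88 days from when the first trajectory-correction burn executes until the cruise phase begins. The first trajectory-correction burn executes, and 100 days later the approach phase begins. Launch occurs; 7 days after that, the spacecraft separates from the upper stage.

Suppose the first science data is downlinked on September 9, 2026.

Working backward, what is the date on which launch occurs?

The first science data is downlinked: Sep 9, 2026.
Orbit insertion is achieved: Sep 9, 2026 − 3 days = Sep 6, 2026.
The cruise phase begins: Sep 6, 2026 − 13 days = Aug 24, 2026.
The first trajectory-correction burn executes: Aug 24, 2026 − 88 days = May 28, 2026.
The spacecraft separates from the upper stage: May 28, 2026 − 63 days = Mar 26, 2026.
Launch occurs: Mar 26, 2026 − 7 days = Mar 19, 2026.

March 19, 2026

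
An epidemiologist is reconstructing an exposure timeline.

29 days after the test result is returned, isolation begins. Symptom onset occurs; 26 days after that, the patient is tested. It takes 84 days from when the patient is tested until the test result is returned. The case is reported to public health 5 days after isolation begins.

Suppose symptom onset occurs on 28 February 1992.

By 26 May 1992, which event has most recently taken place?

Symptom onset occurs: Feb 28, 1992.
The patient is tested: Feb 28, 1992 + 26 days = Mar 25, 1992.
The test result is returned: Mar 25, 1992 + 84 days = Jun 17, 1992.
Isolation begins: Jun 17, 1992 + 29 days = Jul 16, 1992.
The case is reported to public health: Jul 16, 1992 + 5 days = Jul 21, 1992.
May 26, 1992 falls between when the patient is tested (Mar 25, 1992) and when the test result is returned (Jun 17, 1992).

The patient is tested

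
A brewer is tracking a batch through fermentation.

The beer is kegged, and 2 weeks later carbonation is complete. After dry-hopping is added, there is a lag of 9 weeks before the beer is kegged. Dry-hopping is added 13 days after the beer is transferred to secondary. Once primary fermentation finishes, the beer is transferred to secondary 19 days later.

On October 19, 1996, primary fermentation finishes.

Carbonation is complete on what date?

February 5, 1997

Primary fermentation finishes: Oct 19, 1996.
The beer is transferred to secondary: Oct 19, 1996 + 19 days = Nov 7, 1996.
Dry-hopping is added: Nov 7, 1996 + 13 days = Nov 20, 1996.
The beer is kegged: Nov 20, 1996 + 9 weeks = Jan 22, 1997.
Carbonation is complete: Jan 22, 1997 + 2 weeks = Feb 5, 1997.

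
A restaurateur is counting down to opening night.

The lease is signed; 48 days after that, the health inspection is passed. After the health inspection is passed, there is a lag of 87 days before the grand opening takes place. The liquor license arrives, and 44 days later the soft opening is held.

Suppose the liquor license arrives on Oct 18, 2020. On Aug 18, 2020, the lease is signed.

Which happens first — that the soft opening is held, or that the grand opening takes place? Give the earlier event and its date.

The soft opening is held — Dec 1, 2020

The liquor license arrives: Oct 18, 2020.
The soft opening is held: Oct 18, 2020 + 44 days = Dec 1, 2020.
The lease is signed: Aug 18, 2020.
The health inspection is passed: Aug 18, 2020 + 48 days = Oct 5, 2020.
The grand opening takes place: Oct 5, 2020 + 87 days = Dec 31, 2020.
Comparing: the soft opening is held on Dec 1, 2020 vs the grand opening takes place on Dec 31, 2020. Earlier: the soft opening is held.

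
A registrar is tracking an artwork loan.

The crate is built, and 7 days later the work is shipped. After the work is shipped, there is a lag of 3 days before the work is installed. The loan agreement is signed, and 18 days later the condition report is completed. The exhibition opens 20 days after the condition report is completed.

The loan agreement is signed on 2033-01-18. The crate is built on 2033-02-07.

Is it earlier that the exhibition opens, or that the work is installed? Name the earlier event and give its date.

The loan agreement is signed: Jan 18, 2033.
The condition report is completed: Jan 18, 2033 + 18 days = Feb 5, 2033.
The exhibition opens: Feb 5, 2033 + 20 days = Feb 25, 2033.
The crate is built: Feb 7, 2033.
The work is shipped: Feb 7, 2033 + 7 days = Feb 14, 2033.
The work is installed: Feb 14, 2033 + 3 days = Feb 17, 2033.
Comparing: the exhibition opens on Feb 25, 2033 vs the work is installed on Feb 17, 2033. Earlier: the work is installed.

The work is installed — 2033-02-17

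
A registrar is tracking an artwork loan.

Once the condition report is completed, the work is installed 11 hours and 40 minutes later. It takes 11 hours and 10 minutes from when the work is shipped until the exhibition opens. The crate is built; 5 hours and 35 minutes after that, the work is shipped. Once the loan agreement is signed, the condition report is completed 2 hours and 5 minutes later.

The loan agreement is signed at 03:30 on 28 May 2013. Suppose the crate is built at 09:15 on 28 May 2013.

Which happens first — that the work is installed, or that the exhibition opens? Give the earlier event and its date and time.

The loan agreement is signed: 03:30 May 28, 2013.
The condition report is completed: 03:30 May 28, 2013 + 2h05m = 05:35 May 28, 2013.
The work is installed: 05:35 May 28, 2013 + 11h40m = 17:15 May 28, 2013.
The crate is built: 09:15 May 28, 2013.
The work is shipped: 09:15 May 28, 2013 + 5h35m = 14:50 May 28, 2013.
The exhibition opens: 14:50 May 28, 2013 + 11h10m = 02:00 May 29, 2013.
Comparing: the work is installed at 17:15 May 28, 2013 vs the exhibition opens at 02:00 May 29, 2013. Earlier: the work is installed.

The work is installed — 17:15 on 28 May 2013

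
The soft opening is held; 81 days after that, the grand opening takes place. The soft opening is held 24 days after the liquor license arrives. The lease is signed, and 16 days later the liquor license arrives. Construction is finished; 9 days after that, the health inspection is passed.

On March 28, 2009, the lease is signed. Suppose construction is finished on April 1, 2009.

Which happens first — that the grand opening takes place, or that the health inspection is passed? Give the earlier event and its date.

The health inspection is passed — April 10, 2009

The lease is signed: Mar 28, 2009.
The liquor license arrives: Mar 28, 2009 + 16 days = Apr 13, 2009.
The soft opening is held: Apr 13, 2009 + 24 days = May 7, 2009.
The grand opening takes place: May 7, 2009 + 81 days = Jul 27, 2009.
Construction is finished: Apr 1, 2009.
The health inspection is passed: Apr 1, 2009 + 9 days = Apr 10, 2009.
Comparing: the grand opening takes place on Jul 27, 2009 vs the health inspection is passed on Apr 10, 2009. Earlier: the health inspection is passed.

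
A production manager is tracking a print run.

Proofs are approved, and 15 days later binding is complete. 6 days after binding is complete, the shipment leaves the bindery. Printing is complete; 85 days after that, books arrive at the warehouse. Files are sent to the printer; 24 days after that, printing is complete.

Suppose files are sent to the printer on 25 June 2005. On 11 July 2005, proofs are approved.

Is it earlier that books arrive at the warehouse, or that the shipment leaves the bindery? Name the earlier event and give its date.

Files are sent to the printer: Jun 25, 2005.
Printing is complete: Jun 25, 2005 + 24 days = Jul 19, 2005.
Books arrive at the warehouse: Jul 19, 2005 + 85 days = Oct 12, 2005.
Proofs are approved: Jul 11, 2005.
Binding is complete: Jul 11, 2005 + 15 days = Jul 26, 2005.
The shipment leaves the bindery: Jul 26, 2005 + 6 days = Aug 1, 2005.
Comparing: books arrive at the warehouse on Oct 12, 2005 vs the shipment leaves the bindery on Aug 1, 2005. Earlier: the shipment leaves the bindery.

The shipment leaves the bindery — 1 August 2005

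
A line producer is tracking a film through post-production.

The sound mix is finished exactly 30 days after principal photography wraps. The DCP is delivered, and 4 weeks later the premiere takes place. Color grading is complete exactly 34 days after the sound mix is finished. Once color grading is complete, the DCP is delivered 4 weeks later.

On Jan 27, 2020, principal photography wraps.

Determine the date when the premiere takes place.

May 26, 2020

Principal photography wraps: Jan 27, 2020.
The sound mix is finished: Jan 27, 2020 + 30 days = Feb 26, 2020.
Color grading is complete: Feb 26, 2020 + 34 days = Mar 31, 2020.
The DCP is delivered: Mar 31, 2020 + 4 weeks = Apr 28, 2020.
The premiere takes place: Apr 28, 2020 + 4 weeks = May 26, 2020.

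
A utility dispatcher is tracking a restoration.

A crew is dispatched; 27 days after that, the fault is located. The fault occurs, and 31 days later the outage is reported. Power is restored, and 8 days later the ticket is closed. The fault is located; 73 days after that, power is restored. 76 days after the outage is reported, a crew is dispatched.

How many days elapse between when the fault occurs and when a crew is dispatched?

107 days

Causal path: the fault occurs → the outage is reported → a crew is dispatched.
Total delay along the path: 31 + 76 = 107 days.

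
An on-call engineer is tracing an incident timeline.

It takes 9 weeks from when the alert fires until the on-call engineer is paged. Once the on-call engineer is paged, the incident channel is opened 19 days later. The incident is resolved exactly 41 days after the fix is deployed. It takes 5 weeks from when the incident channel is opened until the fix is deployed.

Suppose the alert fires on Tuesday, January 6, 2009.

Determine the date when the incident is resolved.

The alert fires: Jan 6, 2009.
The on-call engineer is paged: Jan 6, 2009 + 9 weeks = Mar 10, 2009.
The incident channel is opened: Mar 10, 2009 + 19 days = Mar 29, 2009.
The fix is deployed: Mar 29, 2009 + 5 weeks = May 3, 2009.
The incident is resolved: May 3, 2009 + 41 days = Jun 13, 2009.

Saturday, June 13, 2009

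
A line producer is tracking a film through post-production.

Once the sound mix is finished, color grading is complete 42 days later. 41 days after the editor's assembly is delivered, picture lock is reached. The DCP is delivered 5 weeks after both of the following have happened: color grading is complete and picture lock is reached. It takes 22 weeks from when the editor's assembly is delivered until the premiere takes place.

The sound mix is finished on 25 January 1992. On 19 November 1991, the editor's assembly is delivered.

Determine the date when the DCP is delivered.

11 April 1992

The sound mix is finished: Jan 25, 1992.
Color grading is complete: Jan 25, 1992 + 42 days = Mar 7, 1992.
The editor's assembly is delivered: Nov 19, 1991.
Picture lock is reached: Nov 19, 1991 + 41 days = Dec 30, 1991.
Both prerequisites met — color grading is complete (Mar 7, 1992), picture lock is reached (Dec 30, 1991); the later is Mar 7, 1992.
The DCP is delivered: Mar 7, 1992 + 5 weeks = Apr 11, 1992.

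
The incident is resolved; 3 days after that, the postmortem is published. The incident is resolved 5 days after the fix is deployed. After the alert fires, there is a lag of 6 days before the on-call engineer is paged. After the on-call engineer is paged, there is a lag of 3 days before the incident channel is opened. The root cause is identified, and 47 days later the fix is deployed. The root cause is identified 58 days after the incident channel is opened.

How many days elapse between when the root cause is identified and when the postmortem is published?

55 days

Causal path: the root cause is identified → the fix is deployed → the incident is resolved → the postmortem is published.
Total delay along the path: 47 + 5 + 3 = 55 days.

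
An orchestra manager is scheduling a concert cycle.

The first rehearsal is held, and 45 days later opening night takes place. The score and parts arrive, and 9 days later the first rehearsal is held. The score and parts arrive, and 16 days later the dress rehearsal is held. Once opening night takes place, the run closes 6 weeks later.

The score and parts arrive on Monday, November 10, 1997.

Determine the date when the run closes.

Saturday, February 14, 1998

The score and parts arrive: Nov 10, 1997.
The first rehearsal is held: Nov 10, 1997 + 9 days = Nov 19, 1997.
Opening night takes place: Nov 19, 1997 + 45 days = Jan 3, 1998.
The run closes: Jan 3, 1998 + 6 weeks = Feb 14, 1998.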